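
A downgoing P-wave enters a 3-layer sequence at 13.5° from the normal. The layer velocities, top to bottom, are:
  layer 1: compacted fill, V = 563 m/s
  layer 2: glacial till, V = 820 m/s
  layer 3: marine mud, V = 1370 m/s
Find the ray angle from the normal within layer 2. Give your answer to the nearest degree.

Snell's law across each interface conserves sin θ / V, so sin θ_2 = V_2·sin θ₁/V₁.
sin θ_2 = 820 × sin 13.5° / 563 = 0.3400.
θ_2 = 19.88° from the vertical.

20°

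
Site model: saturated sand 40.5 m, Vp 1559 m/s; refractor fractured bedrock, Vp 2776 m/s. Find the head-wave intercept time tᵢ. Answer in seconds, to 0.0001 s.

θ_c = arcsin(V₁/V₂) = arcsin(1559/2776) = 34.17°; cos θ_c = 0.8274.
tᵢ = 2h·cos θ_c / V₁ = 2·40.5·0.8274 / 1559 = 0.04299 s.

0.0430 s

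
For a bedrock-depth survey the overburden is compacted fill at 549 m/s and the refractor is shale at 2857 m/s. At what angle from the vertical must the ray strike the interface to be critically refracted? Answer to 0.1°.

Critical incidence: sin θ_c = V₁/V₂ = 549/2857 = 0.1922.
θ_c = arcsin 0.1922 = 11.08°.

11.1°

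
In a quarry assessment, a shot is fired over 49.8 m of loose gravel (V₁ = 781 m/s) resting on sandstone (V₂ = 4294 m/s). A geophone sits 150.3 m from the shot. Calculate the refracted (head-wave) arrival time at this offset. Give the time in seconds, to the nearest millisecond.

θ_c = arcsin(V₁/V₂) = arcsin(781/4294) = 10.48°, cos θ_c = 0.9833.
Intercept time tᵢ = 2h cos θ_c / V₁ = 2·49.8·0.9833/781 = 0.12540 s.
t = x/V₂ + tᵢ = 150.3/4294 + 0.12540 = 0.16040 s.

0.160 s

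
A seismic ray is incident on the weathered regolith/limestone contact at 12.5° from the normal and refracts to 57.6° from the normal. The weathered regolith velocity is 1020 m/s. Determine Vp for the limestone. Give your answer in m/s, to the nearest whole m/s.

3979 m/s

sin 12.5° = 0.2164; sin 57.6° = 0.8443.
V₂ = V₁·(sin θ₂/sin θ₁) = 1020·(0.8443/0.2164) = 3979.01 m/s.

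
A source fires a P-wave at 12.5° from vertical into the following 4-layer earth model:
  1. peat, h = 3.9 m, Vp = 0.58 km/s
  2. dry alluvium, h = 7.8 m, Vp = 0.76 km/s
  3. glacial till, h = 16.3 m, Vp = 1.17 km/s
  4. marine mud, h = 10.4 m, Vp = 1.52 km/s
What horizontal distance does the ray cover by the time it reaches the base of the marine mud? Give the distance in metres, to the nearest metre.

p = sin θ₁/V₁ = sin 12.5°/0.58 = 3.7317e-01 s/km is conserved through the stack.
Layer 1: θ = 12.50°; offset = 3.9·tan 12.50° = 0.865 m.
Layer 2: sin θ = p·0.76 = 0.2836 → θ = 16.48°; offset = 7.8·tan 16.48° = 2.307 m.
Layer 3: sin θ = p·1.17 = 0.4366 → θ = 25.89°; offset = 16.3·tan 25.89° = 7.911 m.
Layer 4: sin θ = p·1.52 = 0.5672 → θ = 34.56°; offset = 10.4·tan 34.56° = 7.163 m.
Summing the layer offsets gives 18.245 m.

18 m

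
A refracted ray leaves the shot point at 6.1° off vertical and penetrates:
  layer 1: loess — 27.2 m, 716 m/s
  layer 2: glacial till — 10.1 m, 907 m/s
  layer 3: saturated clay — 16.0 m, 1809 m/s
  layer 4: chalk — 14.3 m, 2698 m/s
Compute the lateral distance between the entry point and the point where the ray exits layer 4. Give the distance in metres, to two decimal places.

14.99 m

Apply Snell's law at each interface; in layer i the horizontal offset is hᵢ·tan θᵢ.
Layer 1: θ = 6.10°; offset = 27.2·tan 6.10° = 2.9068 m.
Layer 2: sin θ = 907·sin 6.1°/716 = 0.1346, θ = 7.74°; offset = 10.1·tan 7.74° = 1.3721 m.
Layer 3: sin θ = 1809·sin 6.1°/716 = 0.2685, θ = 15.57°; offset = 16.0·tan 15.57° = 4.4594 m.
Layer 4: sin θ = 2698·sin 6.1°/716 = 0.4004, θ = 23.60°; offset = 14.3·tan 23.60° = 6.2488 m.
Summing the layer offsets gives 14.9871 m.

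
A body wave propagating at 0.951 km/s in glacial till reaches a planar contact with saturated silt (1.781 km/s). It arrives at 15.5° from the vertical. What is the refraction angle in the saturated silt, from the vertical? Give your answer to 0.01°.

30.03°

sin θ₁/V₁ = sin θ₂/V₂ ⇒ sin θ₂ = 1.781·sin 15.5°/0.951 = 1.781·0.2672/0.951 = 0.5005.
θ₂ = sin⁻¹(0.5005) = 30.03° (from vertical).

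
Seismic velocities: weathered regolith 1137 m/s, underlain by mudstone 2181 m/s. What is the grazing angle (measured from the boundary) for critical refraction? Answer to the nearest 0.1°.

58.6°

At critical incidence the refracted ray runs along the interface (θ₂ = 90°), so sin θ_c = V₁/V₂.
θ_c = arcsin(1137/2181) = arcsin 0.5213 = 31.42°.
Measured from the interface: 90° − 31.42° = 58.58°.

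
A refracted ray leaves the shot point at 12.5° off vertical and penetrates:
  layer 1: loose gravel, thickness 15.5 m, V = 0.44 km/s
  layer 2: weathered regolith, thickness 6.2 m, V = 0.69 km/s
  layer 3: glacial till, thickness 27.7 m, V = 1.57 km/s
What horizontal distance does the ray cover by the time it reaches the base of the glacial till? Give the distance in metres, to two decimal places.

39.35 m

Ray parameter p = sin 12.5° / 0.44 km/s = 4.9191e-01 s/km.
Layer 1: θ = 12.50°; offset = 15.5·tan 12.50° = 3.4363 m.
Layer 2: sin θ = p·0.69 = 0.3394 → θ = 19.84°; offset = 6.2·tan 19.84° = 2.2372 m.
Layer 3: sin θ = p·1.57 = 0.7723 → θ = 50.56°; offset = 27.7·tan 50.56° = 33.6752 m.
Summing the layer offsets gives 39.3486 m.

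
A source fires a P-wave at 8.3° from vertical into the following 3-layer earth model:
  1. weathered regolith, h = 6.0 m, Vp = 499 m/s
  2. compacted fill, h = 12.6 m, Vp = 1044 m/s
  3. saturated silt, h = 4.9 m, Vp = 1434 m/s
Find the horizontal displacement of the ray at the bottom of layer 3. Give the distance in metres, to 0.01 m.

7.10 m

Ray parameter p = sin 8.3° / 499 m/s = 2.8929e-04 s/m.
Layer 1: θ = 8.30°; offset = 6.0·tan 8.30° = 0.8753 m.
Layer 2: sin θ = p·1044 = 0.3020 → θ = 17.58°; offset = 12.6·tan 17.58° = 3.9919 m.
Layer 3: sin θ = p·1434 = 0.4148 → θ = 24.51°; offset = 4.9·tan 24.51° = 2.2340 m.
Σ offsets = 7.1012 m.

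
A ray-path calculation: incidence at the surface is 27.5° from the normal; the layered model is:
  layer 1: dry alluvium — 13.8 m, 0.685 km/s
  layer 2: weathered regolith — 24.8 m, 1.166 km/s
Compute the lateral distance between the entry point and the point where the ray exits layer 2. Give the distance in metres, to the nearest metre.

Ray parameter p = sin 27.5° / 0.685 km/s = 6.7409e-01 s/km.
Layer 1: θ = 27.50°; offset = 13.8·tan 27.50° = 7.184 m.
Layer 2: sin θ = p·1.166 = 0.7860 → θ = 51.81°; offset = 24.8·tan 51.81° = 31.528 m.
Σ offsets = 38.712 m.

39 m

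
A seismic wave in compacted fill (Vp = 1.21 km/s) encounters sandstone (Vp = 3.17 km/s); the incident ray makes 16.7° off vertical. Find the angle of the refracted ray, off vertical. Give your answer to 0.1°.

48.8°

Snell's law: sin θ₂ = (V₂/V₁)·sin θ₁ = (3.17/1.21)·sin 16.7° = 0.7528.
θ₂ = sin⁻¹(0.7528) = 48.84° (from vertical).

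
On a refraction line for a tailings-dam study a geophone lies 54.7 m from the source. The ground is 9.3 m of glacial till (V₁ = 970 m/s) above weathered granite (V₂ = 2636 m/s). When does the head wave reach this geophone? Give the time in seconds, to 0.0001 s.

θ_c = arcsin(V₁/V₂) = arcsin(970/2636) = 21.59°, cos θ_c = 0.9298.
Intercept time tᵢ = 2h cos θ_c / V₁ = 2·9.3·0.9298/970 = 0.01783 s.
t = x/V₂ + tᵢ = 54.7/2636 + 0.01783 = 0.03858 s.

0.0386 s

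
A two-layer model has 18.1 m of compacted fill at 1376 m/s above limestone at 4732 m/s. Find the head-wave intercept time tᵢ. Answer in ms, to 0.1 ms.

25.2 ms

θ_c = arcsin(V₁/V₂) = arcsin(1376/4732) = 16.91°; cos θ_c = 0.9568.
tᵢ = 2h·cos θ_c / V₁ = 2·18.1·0.9568 / 1376 = 0.02517 s.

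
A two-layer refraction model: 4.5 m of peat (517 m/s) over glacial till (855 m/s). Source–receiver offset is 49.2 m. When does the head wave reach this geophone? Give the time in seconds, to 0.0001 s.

t = x/V₂ + 2h·√(V₂²−V₁²)/(V₁V₂).
√(V₂²−V₁²) = √(855²−517²) = 681.0 m/s; delay term = 2·4.5·681.0/(517·855) = 0.01387 s.
t = 49.2/855 + 0.01387 = 0.07141 s.

0.0714 s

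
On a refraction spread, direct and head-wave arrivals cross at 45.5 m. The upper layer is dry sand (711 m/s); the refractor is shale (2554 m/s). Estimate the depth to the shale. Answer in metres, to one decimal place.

x_cross = 2h·√((V₂+V₁)/(V₂−V₁)) → h = x_cross / (2·√((V₂+V₁)/(V₂−V₁))).
√((V₂+V₁)/(V₂−V₁)) = √((2554+711)/(2554−711)) = 1.3310.
h = 45.5 / (2·1.3310) = 17.09 m.

17.1 m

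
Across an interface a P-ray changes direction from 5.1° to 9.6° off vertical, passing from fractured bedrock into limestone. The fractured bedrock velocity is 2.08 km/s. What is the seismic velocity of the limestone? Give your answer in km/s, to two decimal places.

3.90 km/s

Snell's law: sin 5.1°/V₁ = sin 9.6°/V₂.
V₂ = V₁·sin 9.6°/sin 5.1° = 2.08 × 1.8760 = 3.90 km/s.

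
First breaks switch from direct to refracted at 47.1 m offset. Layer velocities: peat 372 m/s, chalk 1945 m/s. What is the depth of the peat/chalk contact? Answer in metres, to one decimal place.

x_cross = 2h·√((V₂+V₁)/(V₂−V₁)) → h = x_cross / (2·√((V₂+V₁)/(V₂−V₁))).
√((V₂+V₁)/(V₂−V₁)) = √((1945+372)/(1945−372)) = 1.2137.
h = 47.1 / (2·1.2137) = 19.40 m.

19.4 m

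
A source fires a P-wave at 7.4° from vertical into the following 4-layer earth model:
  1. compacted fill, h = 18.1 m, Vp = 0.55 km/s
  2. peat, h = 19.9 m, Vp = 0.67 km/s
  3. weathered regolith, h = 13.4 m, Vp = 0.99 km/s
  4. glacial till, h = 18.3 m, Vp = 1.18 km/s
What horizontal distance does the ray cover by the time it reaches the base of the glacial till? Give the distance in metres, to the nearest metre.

p = sin θ₁/V₁ = sin 7.4°/0.55 = 2.3417e-01 s/km is conserved through the stack.
Layer 1: θ = 7.40°; offset = 18.1·tan 7.40° = 2.351 m.
Layer 2: sin θ = p·0.67 = 0.1569 → θ = 9.03°; offset = 19.9·tan 9.03° = 3.161 m.
Layer 3: sin θ = p·0.99 = 0.2318 → θ = 13.40°; offset = 13.4·tan 13.40° = 3.194 m.
Layer 4: sin θ = p·1.18 = 0.2763 → θ = 16.04°; offset = 18.3·tan 16.04° = 5.262 m.
Summing the layer offsets gives 13.967 m.

14 m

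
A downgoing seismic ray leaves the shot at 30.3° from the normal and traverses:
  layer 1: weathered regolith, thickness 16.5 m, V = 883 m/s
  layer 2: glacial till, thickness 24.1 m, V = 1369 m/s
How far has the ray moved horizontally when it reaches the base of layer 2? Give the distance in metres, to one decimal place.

Ray parameter p = sin 30.3° / 883 m/s = 5.7138e-04 s/m.
Layer 1: θ = 30.30°; offset = 16.5·tan 30.30° = 9.642 m.
Layer 2: sin θ = p·1369 = 0.7822 → θ = 51.46°; offset = 24.1·tan 51.46° = 30.259 m.
Σ offsets = 39.901 m.

39.9 m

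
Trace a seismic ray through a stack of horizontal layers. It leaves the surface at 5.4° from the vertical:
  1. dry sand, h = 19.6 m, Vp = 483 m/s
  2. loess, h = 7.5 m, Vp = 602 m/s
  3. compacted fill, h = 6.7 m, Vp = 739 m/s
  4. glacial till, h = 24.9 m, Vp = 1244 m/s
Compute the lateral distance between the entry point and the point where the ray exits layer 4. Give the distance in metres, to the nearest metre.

p = sin θ₁/V₁ = sin 5.4°/483 = 1.9484e-04 s/m is conserved through the stack.
Layer 1: θ = 5.40°; offset = 19.6·tan 5.40° = 1.853 m.
Layer 2: sin θ = p·602 = 0.1173 → θ = 6.74°; offset = 7.5·tan 6.74° = 0.886 m.
Layer 3: sin θ = p·739 = 0.1440 → θ = 8.28°; offset = 6.7·tan 8.28° = 0.975 m.
Layer 4: sin θ = p·1244 = 0.2424 → θ = 14.03°; offset = 24.9·tan 14.03° = 6.221 m.
Total horizontal offset = 9.934 m.

10 m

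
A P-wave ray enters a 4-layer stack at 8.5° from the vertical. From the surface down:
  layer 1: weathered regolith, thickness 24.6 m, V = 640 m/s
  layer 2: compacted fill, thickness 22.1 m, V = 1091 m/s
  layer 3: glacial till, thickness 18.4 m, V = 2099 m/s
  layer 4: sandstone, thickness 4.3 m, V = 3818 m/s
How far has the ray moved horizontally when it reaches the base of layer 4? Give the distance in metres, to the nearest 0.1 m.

Ray parameter p = sin 8.5° / 640 m/s = 2.3095e-04 s/m.
Layer 1: θ = 8.50°; offset = 24.6·tan 8.50° = 3.676 m.
Layer 2: sin θ = p·1091 = 0.2520 → θ = 14.59°; offset = 22.1·tan 14.59° = 5.754 m.
Layer 3: sin θ = p·2099 = 0.4848 → θ = 29.00°; offset = 18.4·tan 29.00° = 10.198 m.
Layer 4: sin θ = p·3818 = 0.8818 → θ = 61.86°; offset = 4.3·tan 61.86° = 8.039 m.
Total horizontal offset = 27.668 m.

27.7 m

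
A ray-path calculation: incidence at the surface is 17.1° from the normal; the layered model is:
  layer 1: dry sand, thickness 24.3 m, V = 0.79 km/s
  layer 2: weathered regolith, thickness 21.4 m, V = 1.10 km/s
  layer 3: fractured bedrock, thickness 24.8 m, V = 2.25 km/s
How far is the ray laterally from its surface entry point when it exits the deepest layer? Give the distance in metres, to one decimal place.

55.1 m

Apply Snell's law at each interface; in layer i the horizontal offset is hᵢ·tan θᵢ.
Layer 1: θ = 17.10°; offset = 24.3·tan 17.10° = 7.476 m.
Layer 2: sin θ = 1.10·sin 17.1°/0.79 = 0.4094, θ = 24.17°; offset = 21.4·tan 24.17° = 9.603 m.
Layer 3: sin θ = 2.25·sin 17.1°/0.79 = 0.8375, θ = 56.87°; offset = 24.8·tan 56.87° = 38.003 m.
Total horizontal offset = 55.082 m.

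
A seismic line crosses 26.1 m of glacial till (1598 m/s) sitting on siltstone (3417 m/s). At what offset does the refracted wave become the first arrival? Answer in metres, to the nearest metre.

87 m

x_cross = 2h·√((V₂+V₁)/(V₂−V₁)).
(V₂+V₁)/(V₂−V₁) = (3417+1598)/(3417−1598) = 2.7570; √ = 1.6604.
x_cross = 2·26.1·1.6604 = 86.67 m.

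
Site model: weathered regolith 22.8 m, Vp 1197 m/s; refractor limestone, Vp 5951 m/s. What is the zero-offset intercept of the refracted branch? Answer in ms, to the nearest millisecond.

tᵢ = 2h·√(V₂²−V₁²)/(V₁V₂).
√(V₂²−V₁²) = √(5951²−1197²) = 5829.4 m/s.
tᵢ = 2·22.8·5829.4/(1197·5951) = 0.03732 s.

37 ms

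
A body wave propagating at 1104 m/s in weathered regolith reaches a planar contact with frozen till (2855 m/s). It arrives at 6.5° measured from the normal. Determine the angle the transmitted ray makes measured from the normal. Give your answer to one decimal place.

17.0°

Snell's law: sin θ₂ = (V₂/V₁)·sin θ₁ = (2855/1104)·sin 6.5° = 0.2927.
θ₂ = sin⁻¹(0.2927) = 17.02° (from vertical).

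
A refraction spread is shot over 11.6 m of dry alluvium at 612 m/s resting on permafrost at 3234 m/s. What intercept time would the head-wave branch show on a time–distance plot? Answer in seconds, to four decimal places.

tᵢ = 2h·√(V₂²−V₁²)/(V₁V₂).
√(V₂²−V₁²) = √(3234²−612²) = 3175.6 m/s.
tᵢ = 2·11.6·3175.6/(612·3234) = 0.03722 s.

0.0372 s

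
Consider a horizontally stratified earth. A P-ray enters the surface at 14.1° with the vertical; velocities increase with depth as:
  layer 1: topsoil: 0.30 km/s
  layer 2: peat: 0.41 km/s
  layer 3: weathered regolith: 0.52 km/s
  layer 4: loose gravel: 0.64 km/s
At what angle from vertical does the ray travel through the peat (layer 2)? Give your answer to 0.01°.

19.45°

Ray parameter p = sin 14.1° / 0.30 = 8.1205e-01 s/km.
sin θ_2 = p·V_2 = 8.1205e-01 × 0.41 = 0.3329.
θ_2 = 19.45° from the vertical.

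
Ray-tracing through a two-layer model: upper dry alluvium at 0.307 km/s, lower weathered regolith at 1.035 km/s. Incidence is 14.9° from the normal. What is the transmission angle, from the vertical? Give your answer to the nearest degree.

sin θ₁/V₁ = sin θ₂/V₂ ⇒ sin θ₂ = 1.035·sin 14.9°/0.307 = 1.035·0.2571/0.307 = 0.8669.
θ₂ = arcsin 0.8669 = 60.10° from the normal.

60°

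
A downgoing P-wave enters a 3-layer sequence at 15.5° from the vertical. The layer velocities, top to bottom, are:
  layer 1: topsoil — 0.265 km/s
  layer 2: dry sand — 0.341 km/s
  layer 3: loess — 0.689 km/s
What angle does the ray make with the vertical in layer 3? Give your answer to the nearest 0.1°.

44.0°

Snell's law across each interface conserves sin θ / V, so sin θ_3 = V_3·sin θ₁/V₁.
sin θ_3 = 0.689 × sin 15.5° / 0.265 = 0.6948.
θ_3 = 44.01° from the vertical.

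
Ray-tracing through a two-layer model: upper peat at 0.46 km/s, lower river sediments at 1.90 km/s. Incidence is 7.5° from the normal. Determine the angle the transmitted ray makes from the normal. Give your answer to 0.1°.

32.6°

sin θ₁/V₁ = sin θ₂/V₂ ⇒ sin θ₂ = 1.90·sin 7.5°/0.46 = 1.90·0.1305/0.46 = 0.5391.
θ₂ = arcsin 0.5391 = 32.62° from the normal.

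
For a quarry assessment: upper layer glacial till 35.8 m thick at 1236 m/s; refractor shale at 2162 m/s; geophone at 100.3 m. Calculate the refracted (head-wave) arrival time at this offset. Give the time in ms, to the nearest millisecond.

94 ms

θ_c = arcsin(V₁/V₂) = arcsin(1236/2162) = 34.87°, cos θ_c = 0.8205.
Intercept time tᵢ = 2h cos θ_c / V₁ = 2·35.8·0.8205/1236 = 0.04753 s.
t = x/V₂ + tᵢ = 100.3/2162 + 0.04753 = 0.09392 s.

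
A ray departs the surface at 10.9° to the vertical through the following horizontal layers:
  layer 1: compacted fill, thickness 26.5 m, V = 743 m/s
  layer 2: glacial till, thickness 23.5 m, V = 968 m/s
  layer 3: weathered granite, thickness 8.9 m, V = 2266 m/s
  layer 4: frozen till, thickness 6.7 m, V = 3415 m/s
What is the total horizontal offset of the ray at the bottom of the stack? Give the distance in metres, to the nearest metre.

29 m

Apply Snell's law at each interface; in layer i the horizontal offset is hᵢ·tan θᵢ.
Layer 1: θ = 10.90°; offset = 26.5·tan 10.90° = 5.103 m.
Layer 2: sin θ = 968·sin 10.9°/743 = 0.2464, θ = 14.26°; offset = 23.5·tan 14.26° = 5.974 m.
Layer 3: sin θ = 2266·sin 10.9°/743 = 0.5767, θ = 35.22°; offset = 8.9·tan 35.22° = 6.283 m.
Layer 4: sin θ = 3415·sin 10.9°/743 = 0.8691, θ = 60.36°; offset = 6.7·tan 60.36° = 11.774 m.
Summing the layer offsets gives 29.133 m.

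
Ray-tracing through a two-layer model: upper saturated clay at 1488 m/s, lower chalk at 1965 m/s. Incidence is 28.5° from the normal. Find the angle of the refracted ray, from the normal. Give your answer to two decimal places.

sin θ₁/V₁ = sin θ₂/V₂ ⇒ sin θ₂ = 1965·sin 28.5°/1488 = 1965·0.4772/1488 = 0.6301.
θ₂ = sin⁻¹(0.6301) = 39.06° (from vertical).

39.06°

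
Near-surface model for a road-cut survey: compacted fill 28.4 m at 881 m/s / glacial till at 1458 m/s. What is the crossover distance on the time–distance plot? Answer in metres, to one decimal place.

θ_c = arcsin(881/1458) = 37.18°, so cos θ_c = 0.7968 and tᵢ = 2h cos θ_c/V₁ = 0.0514 s.
At crossover x/V₁ = x/V₂ + tᵢ ⇒ x = tᵢ/(1/V₁ − 1/V₂) = 0.05137/(1.1351e-03 − 6.8587e-04) = 114.36 m.

114.4 m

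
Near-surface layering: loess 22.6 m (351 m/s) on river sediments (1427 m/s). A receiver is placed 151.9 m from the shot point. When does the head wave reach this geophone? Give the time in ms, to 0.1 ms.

t = x/V₂ + 2h·√(V₂²−V₁²)/(V₁V₂).
√(V₂²−V₁²) = √(1427²−351²) = 1383.2 m/s; delay term = 2·22.6·1383.2/(351·1427) = 0.12482 s.
t = 151.9/1427 + 0.12482 = 0.23127 s.

231.3 ms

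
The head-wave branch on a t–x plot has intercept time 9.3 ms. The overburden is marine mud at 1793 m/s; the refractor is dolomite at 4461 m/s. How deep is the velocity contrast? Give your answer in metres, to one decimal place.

9.1 m

θ_c = arcsin(1793/4461) = 23.70°; cos θ_c = 0.9157.
tᵢ = 2h cos θ_c/V₁ ⇒ h = tᵢ·V₁/(2 cos θ_c) = 0.0093·1793/(2·0.9157) = 9.11 m.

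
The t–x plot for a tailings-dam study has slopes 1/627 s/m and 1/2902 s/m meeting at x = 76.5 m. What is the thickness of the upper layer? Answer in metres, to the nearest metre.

31 m

x_cross = 2h·√((V₂+V₁)/(V₂−V₁)) → h = x_cross / (2·√((V₂+V₁)/(V₂−V₁))).
√((V₂+V₁)/(V₂−V₁)) = √((2902+627)/(2902−627)) = 1.2455.
h = 76.5 / (2·1.2455) = 30.71 m.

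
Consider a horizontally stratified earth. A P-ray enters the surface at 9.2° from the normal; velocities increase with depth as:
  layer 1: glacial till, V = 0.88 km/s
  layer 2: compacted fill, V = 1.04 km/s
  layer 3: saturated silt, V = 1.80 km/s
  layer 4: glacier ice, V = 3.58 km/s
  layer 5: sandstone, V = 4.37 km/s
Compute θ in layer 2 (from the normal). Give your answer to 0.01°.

Ray parameter p = sin 9.2° / 0.88 = 1.8168e-01 s/km.
sin θ_2 = p·V_2 = 1.8168e-01 × 1.04 = 0.1890.
θ_2 = 10.89° from the vertical.

10.89°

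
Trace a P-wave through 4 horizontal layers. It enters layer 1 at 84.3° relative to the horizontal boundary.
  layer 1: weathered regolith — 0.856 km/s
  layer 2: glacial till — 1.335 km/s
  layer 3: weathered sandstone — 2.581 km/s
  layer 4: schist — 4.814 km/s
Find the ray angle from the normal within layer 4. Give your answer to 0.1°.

34.0°

From the normal: θ₁ = 90° − 84.3° = 5.7°.
Snell's law across each interface conserves sin θ / V, so sin θ_4 = V_4·sin θ₁/V₁.
sin θ_4 = 4.814 × sin 5.7° / 0.856 = 0.5586.
θ_4 = 33.96° from the vertical.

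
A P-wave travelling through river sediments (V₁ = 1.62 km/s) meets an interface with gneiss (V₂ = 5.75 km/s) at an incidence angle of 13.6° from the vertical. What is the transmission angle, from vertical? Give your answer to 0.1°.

56.6°

Snell's law: sin θ₂ = (V₂/V₁)·sin θ₁ = (5.75/1.62)·sin 13.6° = 0.8346.
θ₂ = arcsin 0.8346 = 56.58° from the normal.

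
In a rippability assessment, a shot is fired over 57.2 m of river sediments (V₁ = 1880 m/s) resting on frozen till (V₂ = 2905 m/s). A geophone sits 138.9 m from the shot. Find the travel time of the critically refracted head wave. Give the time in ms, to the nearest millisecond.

θ_c = arcsin(V₁/V₂) = arcsin(1880/2905) = 40.33°, cos θ_c = 0.7624.
Intercept time tᵢ = 2h cos θ_c / V₁ = 2·57.2·0.7624/1880 = 0.04639 s.
t = x/V₂ + tᵢ = 138.9/2905 + 0.04639 = 0.09420 s.

94 ms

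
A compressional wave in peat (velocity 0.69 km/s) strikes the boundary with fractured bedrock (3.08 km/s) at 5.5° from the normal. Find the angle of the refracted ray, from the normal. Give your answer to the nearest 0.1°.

25.3°

Snell's law: sin θ₂ = (V₂/V₁)·sin θ₁ = (3.08/0.69)·sin 5.5° = 0.4278.
θ₂ = arcsin 0.4278 = 25.33° from the normal.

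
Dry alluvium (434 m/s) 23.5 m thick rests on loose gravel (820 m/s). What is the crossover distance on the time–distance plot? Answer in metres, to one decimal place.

θ_c = arcsin(434/820) = 31.96°, so cos θ_c = 0.8485 and tᵢ = 2h cos θ_c/V₁ = 0.0919 s.
At crossover x/V₁ = x/V₂ + tᵢ ⇒ x = tᵢ/(1/V₁ − 1/V₂) = 0.09188/(2.3041e-03 − 1.2195e-03) = 84.71 m.

84.7 m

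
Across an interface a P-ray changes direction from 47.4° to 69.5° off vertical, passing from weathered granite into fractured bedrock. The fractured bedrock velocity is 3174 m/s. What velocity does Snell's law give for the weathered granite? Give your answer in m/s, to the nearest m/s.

sin 47.4° = 0.7361; sin 69.5° = 0.9367.
V₁ = V₂·(sin θ₁/sin θ₂) = 3174·(0.7361/0.9367) = 2494.33 m/s.

2494 m/s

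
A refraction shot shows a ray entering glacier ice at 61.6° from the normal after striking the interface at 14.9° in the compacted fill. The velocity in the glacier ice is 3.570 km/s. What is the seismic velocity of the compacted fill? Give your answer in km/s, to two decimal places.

1.04 km/s

Snell's law: sin 14.9°/V₁ = sin 61.6°/V₂.
V₁ = V₂·sin 14.9°/sin 61.6° = 3.570 × 0.2923 = 1.04 km/s.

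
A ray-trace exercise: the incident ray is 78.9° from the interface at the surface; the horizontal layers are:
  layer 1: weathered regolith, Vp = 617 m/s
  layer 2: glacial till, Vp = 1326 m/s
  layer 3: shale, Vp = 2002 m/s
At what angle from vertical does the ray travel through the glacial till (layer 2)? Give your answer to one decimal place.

24.4°

From the normal: θ₁ = 90° − 78.9° = 11.1°.
Ray parameter p = sin 11.1° / 617 = 3.1203e-04 s/m.
sin θ_2 = p·V_2 = 3.1203e-04 × 1326 = 0.4138.
θ_2 = arcsin 0.4138 = 24.44°.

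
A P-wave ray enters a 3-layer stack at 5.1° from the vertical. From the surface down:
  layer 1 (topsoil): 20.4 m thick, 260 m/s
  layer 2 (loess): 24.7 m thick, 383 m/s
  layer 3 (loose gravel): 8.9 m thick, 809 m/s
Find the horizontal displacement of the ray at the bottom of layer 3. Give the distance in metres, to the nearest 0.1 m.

Apply Snell's law at each interface; in layer i the horizontal offset is hᵢ·tan θᵢ.
Layer 1: θ = 5.10°; offset = 20.4·tan 5.10° = 1.821 m.
Layer 2: sin θ = 383·sin 5.1°/260 = 0.1309, θ = 7.52°; offset = 24.7·tan 7.52° = 3.263 m.
Layer 3: sin θ = 809·sin 5.1°/260 = 0.2766, θ = 16.06°; offset = 8.9·tan 16.06° = 2.562 m.
Total horizontal offset = 7.645 m.

7.6 m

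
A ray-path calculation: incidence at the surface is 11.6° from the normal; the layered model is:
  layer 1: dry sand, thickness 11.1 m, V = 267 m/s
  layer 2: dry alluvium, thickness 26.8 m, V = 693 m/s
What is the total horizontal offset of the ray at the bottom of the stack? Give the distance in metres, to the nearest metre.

19 m

Apply Snell's law at each interface; in layer i the horizontal offset is hᵢ·tan θᵢ.
Layer 1: θ = 11.60°; offset = 11.1·tan 11.60° = 2.279 m.
Layer 2: sin θ = 693·sin 11.6°/267 = 0.5219, θ = 31.46°; offset = 26.8·tan 31.46° = 16.397 m.
Summing the layer offsets gives 18.676 m.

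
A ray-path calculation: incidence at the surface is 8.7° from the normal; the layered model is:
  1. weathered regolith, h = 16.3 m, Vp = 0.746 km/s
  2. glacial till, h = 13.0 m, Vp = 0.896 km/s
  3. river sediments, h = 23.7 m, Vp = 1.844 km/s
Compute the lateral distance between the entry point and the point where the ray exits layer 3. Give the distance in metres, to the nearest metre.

14 m

Ray parameter p = sin 8.7° / 0.746 km/s = 2.0276e-01 s/km.
Layer 1: θ = 8.70°; offset = 16.3·tan 8.70° = 2.494 m.
Layer 2: sin θ = p·0.896 = 0.1817 → θ = 10.47°; offset = 13.0·tan 10.47° = 2.402 m.
Layer 3: sin θ = p·1.844 = 0.3739 → θ = 21.96°; offset = 23.7·tan 21.96° = 9.554 m.
Total horizontal offset = 14.450 m.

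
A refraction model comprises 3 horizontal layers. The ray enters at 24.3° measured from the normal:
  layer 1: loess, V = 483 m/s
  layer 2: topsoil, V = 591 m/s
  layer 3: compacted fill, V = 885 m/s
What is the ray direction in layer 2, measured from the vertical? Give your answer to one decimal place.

30.2°

Snell's law across each interface conserves sin θ / V, so sin θ_2 = V_2·sin θ₁/V₁.
sin θ_2 = 591 × sin 24.3° / 483 = 0.5035.
θ_2 = arcsin 0.5035 = 30.23°.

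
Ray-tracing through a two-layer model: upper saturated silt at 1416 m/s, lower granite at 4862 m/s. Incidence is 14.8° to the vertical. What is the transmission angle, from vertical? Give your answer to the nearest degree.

61°

sin θ₁/V₁ = sin θ₂/V₂ ⇒ sin θ₂ = 4862·sin 14.8°/1416 = 4862·0.2554/1416 = 0.8771.
θ₂ = arcsin 0.8771 = 61.29° from the normal.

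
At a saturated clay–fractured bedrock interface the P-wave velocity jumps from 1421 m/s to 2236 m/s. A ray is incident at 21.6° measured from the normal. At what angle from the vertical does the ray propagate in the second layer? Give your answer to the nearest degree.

35°

Snell's law: sin θ₂ = (V₂/V₁)·sin θ₁ = (2236/1421)·sin 21.6° = 0.5793.
θ₂ = sin⁻¹(0.5793) = 35.40° (from vertical).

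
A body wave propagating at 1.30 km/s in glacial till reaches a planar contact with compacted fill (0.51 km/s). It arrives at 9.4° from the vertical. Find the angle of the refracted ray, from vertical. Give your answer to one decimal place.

3.7°

Snell's law: sin θ₂ = (V₂/V₁)·sin θ₁ = (0.51/1.30)·sin 9.4° = 0.0641.
θ₂ = sin⁻¹(0.0641) = 3.67° (from vertical).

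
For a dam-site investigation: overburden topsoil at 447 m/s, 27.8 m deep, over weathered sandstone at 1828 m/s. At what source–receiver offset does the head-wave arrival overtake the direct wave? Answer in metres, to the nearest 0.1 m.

θ_c = arcsin(447/1828) = 14.15°, so cos θ_c = 0.9696 and tᵢ = 2h cos θ_c/V₁ = 0.1206 s.
At crossover x/V₁ = x/V₂ + tᵢ ⇒ x = tᵢ/(1/V₁ − 1/V₂) = 0.12061/(2.2371e-03 − 5.4705e-04) = 71.36 m.

71.4 m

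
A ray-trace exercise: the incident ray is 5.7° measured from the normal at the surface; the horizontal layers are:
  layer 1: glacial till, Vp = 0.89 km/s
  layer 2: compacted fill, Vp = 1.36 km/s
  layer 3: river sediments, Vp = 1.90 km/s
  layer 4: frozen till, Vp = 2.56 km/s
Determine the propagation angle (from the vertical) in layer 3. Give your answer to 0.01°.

12.24°

Ray parameter p = sin 5.7° / 0.89 = 1.1160e-01 s/km.
sin θ_3 = p·V_3 = 1.1160e-01 × 1.90 = 0.2120.
θ_3 = arcsin 0.2120 = 12.24°.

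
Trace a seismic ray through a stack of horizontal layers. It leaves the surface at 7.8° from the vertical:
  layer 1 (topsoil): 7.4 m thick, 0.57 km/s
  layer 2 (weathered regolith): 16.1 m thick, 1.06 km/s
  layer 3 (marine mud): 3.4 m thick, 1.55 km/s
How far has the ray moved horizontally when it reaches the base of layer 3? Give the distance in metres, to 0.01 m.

p = sin θ₁/V₁ = sin 7.8°/0.57 = 2.3810e-01 s/km is conserved through the stack.
Layer 1: θ = 7.80°; offset = 7.4·tan 7.80° = 1.0137 m.
Layer 2: sin θ = p·1.06 = 0.2524 → θ = 14.62°; offset = 16.1·tan 14.62° = 4.1993 m.
Layer 3: sin θ = p·1.55 = 0.3691 → θ = 21.66°; offset = 3.4·tan 21.66° = 1.3501 m.
Σ offsets = 6.5631 m.

6.56 m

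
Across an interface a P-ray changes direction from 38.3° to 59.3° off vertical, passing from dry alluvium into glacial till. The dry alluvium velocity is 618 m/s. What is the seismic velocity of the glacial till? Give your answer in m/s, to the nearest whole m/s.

Snell's law: sin 38.3°/V₁ = sin 59.3°/V₂.
V₂ = V₁·sin 59.3°/sin 38.3° = 618 × 1.3874 = 857.38 m/s.

857 m/s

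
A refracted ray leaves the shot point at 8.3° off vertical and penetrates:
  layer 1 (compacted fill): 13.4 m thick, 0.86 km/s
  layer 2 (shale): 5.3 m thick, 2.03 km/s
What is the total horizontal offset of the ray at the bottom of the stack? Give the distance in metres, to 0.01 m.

Ray parameter p = sin 8.3° / 0.86 km/s = 1.6786e-01 s/km.
Layer 1: θ = 8.30°; offset = 13.4·tan 8.30° = 1.9548 m.
Layer 2: sin θ = p·2.03 = 0.3407 → θ = 19.92°; offset = 5.3·tan 19.92° = 1.9209 m.
Σ offsets = 3.8758 m.

3.88 m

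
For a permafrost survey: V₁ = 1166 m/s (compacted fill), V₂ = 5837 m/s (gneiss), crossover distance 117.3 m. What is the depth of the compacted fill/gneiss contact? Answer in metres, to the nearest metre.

x_cross = 2h·√((V₂+V₁)/(V₂−V₁)) → h = x_cross / (2·√((V₂+V₁)/(V₂−V₁))).
√((V₂+V₁)/(V₂−V₁)) = √((5837+1166)/(5837−1166)) = 1.2244.
h = 117.3 / (2·1.2244) = 47.90 m.

48 m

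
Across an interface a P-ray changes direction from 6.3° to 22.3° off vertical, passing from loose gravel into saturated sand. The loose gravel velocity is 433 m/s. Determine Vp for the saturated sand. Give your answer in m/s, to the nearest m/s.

Snell's law: sin 6.3°/V₁ = sin 22.3°/V₂.
V₂ = V₁·sin 22.3°/sin 6.3° = 433 × 3.4580 = 1497.29 m/s.

1497 m/s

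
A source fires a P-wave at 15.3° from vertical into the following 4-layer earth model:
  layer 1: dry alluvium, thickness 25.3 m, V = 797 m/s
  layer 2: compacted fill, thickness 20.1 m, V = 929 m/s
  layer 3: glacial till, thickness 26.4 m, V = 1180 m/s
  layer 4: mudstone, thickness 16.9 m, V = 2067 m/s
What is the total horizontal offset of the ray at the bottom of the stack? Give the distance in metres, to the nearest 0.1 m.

p = sin θ₁/V₁ = sin 15.3°/797 = 3.3108e-04 s/m is conserved through the stack.
Layer 1: θ = 15.30°; offset = 25.3·tan 15.30° = 6.921 m.
Layer 2: sin θ = p·929 = 0.3076 → θ = 17.91°; offset = 20.1·tan 17.91° = 6.497 m.
Layer 3: sin θ = p·1180 = 0.3907 → θ = 23.00°; offset = 26.4·tan 23.00° = 11.204 m.
Layer 4: sin θ = p·2067 = 0.6843 → θ = 43.18°; offset = 16.9·tan 43.18° = 15.861 m.
Summing the layer offsets gives 40.484 m.

40.5 m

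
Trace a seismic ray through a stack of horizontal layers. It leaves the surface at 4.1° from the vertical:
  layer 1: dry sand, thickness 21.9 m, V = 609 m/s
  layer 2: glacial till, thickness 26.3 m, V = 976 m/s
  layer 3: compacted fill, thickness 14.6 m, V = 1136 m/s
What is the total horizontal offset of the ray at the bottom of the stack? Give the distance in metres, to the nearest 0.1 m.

6.6 m

p = sin θ₁/V₁ = sin 4.1°/609 = 1.1740e-04 s/m is conserved through the stack.
Layer 1: θ = 4.10°; offset = 21.9·tan 4.10° = 1.570 m.
Layer 2: sin θ = p·976 = 0.1146 → θ = 6.58°; offset = 26.3·tan 6.58° = 3.034 m.
Layer 3: sin θ = p·1136 = 0.1334 → θ = 7.66°; offset = 14.6·tan 7.66° = 1.965 m.
Summing the layer offsets gives 6.568 m.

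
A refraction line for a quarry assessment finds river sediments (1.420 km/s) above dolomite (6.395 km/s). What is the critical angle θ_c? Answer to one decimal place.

Critical incidence: sin θ_c = V₁/V₂ = 1.420/6.395 = 0.2220.
θ_c = arcsin 0.2220 = 12.83°.

12.8°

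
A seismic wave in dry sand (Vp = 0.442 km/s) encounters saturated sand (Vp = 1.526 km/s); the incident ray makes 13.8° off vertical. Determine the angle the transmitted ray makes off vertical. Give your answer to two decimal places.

55.44°

sin θ₁/V₁ = sin θ₂/V₂ ⇒ sin θ₂ = 1.526·sin 13.8°/0.442 = 1.526·0.2385/0.442 = 0.8235.
θ₂ = arcsin 0.8235 = 55.44° from the normal.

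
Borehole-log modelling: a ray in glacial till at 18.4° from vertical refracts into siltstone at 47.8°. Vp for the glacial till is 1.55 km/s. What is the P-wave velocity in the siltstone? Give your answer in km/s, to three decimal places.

sin 18.4° = 0.3156; sin 47.8° = 0.7408.
V₂ = V₁·(sin θ₂/sin θ₁) = 1.55·(0.7408/0.3156) = 3.638 km/s.

3.638 km/s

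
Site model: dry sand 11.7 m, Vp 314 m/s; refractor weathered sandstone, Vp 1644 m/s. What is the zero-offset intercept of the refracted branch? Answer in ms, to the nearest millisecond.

tᵢ = 2h·√(V₂²−V₁²)/(V₁V₂).
√(V₂²−V₁²) = √(1644²−314²) = 1613.7 m/s.
tᵢ = 2·11.7·1613.7/(314·1644) = 0.07315 s.

73 ms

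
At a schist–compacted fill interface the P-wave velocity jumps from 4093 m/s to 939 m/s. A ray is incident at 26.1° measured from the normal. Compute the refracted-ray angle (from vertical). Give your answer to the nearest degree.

6°

Snell's law: sin θ₂ = (V₂/V₁)·sin θ₁ = (939/4093)·sin 26.1° = 0.1009.
θ₂ = arcsin 0.1009 = 5.79° from the normal.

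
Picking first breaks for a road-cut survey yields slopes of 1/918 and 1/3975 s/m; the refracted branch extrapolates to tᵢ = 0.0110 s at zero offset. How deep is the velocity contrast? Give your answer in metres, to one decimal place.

h = tᵢ·V₁·V₂ / (2·√(V₂²−V₁²)).
√(V₂²−V₁²) = √(3975² − 918²) = 3867.5 m/s.
h = 0.011 s × 918 × 3975 / (2 × 3867.5) = 5.19 m.

5.2 m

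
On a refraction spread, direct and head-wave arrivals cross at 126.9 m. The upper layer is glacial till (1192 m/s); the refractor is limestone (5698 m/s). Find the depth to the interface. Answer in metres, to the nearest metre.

h = (x_cross/2)·√((V₂−V₁)/(V₂+V₁)).
(V₂−V₁)/(V₂+V₁) = (5698−1192)/(5698+1192) = 0.6540; √ = 0.8087.
h = (126.9/2)·0.8087 = 51.31 m.

51 m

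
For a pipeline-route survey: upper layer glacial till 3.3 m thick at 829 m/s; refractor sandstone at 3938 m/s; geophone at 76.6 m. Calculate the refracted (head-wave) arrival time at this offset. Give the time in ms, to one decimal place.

t = x/V₂ + 2h·√(V₂²−V₁²)/(V₁V₂).
√(V₂²−V₁²) = √(3938²−829²) = 3849.8 m/s; delay term = 2·3.3·3849.8/(829·3938) = 0.00778 s.
t = 76.6/3938 + 0.00778 = 0.02723 s.

27.2 ms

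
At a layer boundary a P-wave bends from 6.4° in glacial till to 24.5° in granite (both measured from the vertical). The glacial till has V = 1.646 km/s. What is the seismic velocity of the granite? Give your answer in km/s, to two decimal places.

sin 6.4° = 0.1115; sin 24.5° = 0.4147.
V₂ = V₁·(sin θ₂/sin θ₁) = 1.646·(0.4147/0.1115) = 6.12 km/s.

6.12 km/s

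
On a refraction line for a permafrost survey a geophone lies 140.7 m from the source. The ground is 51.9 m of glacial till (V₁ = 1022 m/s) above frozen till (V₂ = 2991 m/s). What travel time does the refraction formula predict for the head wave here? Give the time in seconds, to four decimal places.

θ_c = arcsin(V₁/V₂) = arcsin(1022/2991) = 19.98°, cos θ_c = 0.9398.
Intercept time tᵢ = 2h cos θ_c / V₁ = 2·51.9·0.9398/1022 = 0.09545 s.
t = x/V₂ + tᵢ = 140.7/2991 + 0.09545 = 0.14249 s.

0.1425 s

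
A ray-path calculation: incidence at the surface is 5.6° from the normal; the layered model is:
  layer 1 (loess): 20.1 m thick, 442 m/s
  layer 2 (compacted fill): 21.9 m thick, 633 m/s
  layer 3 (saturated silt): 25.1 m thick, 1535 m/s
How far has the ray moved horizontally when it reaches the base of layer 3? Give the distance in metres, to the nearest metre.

14 m

p = sin θ₁/V₁ = sin 5.6°/442 = 2.2078e-04 s/m is conserved through the stack.
Layer 1: θ = 5.60°; offset = 20.1·tan 5.60° = 1.971 m.
Layer 2: sin θ = p·633 = 0.1398 → θ = 8.03°; offset = 21.9·tan 8.03° = 3.091 m.
Layer 3: sin θ = p·1535 = 0.3389 → θ = 19.81°; offset = 25.1·tan 19.81° = 9.041 m.
Summing the layer offsets gives 14.103 m.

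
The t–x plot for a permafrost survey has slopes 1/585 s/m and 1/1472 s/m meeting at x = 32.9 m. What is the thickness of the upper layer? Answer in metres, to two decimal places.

h = (x_cross/2)·√((V₂−V₁)/(V₂+V₁)).
(V₂−V₁)/(V₂+V₁) = (1472−585)/(1472+585) = 0.4312; √ = 0.6567.
h = (32.9/2)·0.6567 = 10.80 m.

10.80 m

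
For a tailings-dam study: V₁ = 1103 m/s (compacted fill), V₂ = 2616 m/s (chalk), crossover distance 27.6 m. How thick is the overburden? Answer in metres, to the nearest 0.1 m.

x_cross = 2h·√((V₂+V₁)/(V₂−V₁)) → h = x_cross / (2·√((V₂+V₁)/(V₂−V₁))).
√((V₂+V₁)/(V₂−V₁)) = √((2616+1103)/(2616−1103)) = 1.5678.
h = 27.6 / (2·1.5678) = 8.80 m.

8.8 m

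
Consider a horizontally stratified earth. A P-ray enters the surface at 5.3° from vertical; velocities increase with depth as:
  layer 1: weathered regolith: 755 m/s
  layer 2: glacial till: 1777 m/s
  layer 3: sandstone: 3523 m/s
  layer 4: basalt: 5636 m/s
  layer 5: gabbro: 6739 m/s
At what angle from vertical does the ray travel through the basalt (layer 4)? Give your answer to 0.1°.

Ray parameter p = sin 5.3° / 755 = 1.2235e-04 s/m.
sin θ_4 = p·V_4 = 1.2235e-04 × 5636 = 0.6895.
θ_4 = arcsin 0.6895 = 43.59°.

43.6°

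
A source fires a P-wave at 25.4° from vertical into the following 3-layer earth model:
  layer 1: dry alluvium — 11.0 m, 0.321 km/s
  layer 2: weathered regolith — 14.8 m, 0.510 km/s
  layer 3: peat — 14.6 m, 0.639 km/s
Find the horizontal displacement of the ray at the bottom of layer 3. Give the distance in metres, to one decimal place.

Apply Snell's law at each interface; in layer i the horizontal offset is hᵢ·tan θᵢ.
Layer 1: θ = 25.40°; offset = 11.0·tan 25.40° = 5.223 m.
Layer 2: sin θ = 0.510·sin 25.4°/0.321 = 0.6815, θ = 42.96°; offset = 14.8·tan 42.96° = 13.782 m.
Layer 3: sin θ = 0.639·sin 25.4°/0.321 = 0.8539, θ = 58.63°; offset = 14.6·tan 58.63° = 23.951 m.
Σ offsets = 42.956 m.

43.0 m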